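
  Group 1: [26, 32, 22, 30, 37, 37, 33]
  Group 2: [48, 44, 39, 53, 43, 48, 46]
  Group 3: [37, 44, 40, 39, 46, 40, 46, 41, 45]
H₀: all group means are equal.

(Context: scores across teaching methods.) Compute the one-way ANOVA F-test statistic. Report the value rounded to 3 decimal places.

Group means [31.00, 45.86, 42.00], grand mean 39.826
SSB = Σnᵢ(x̄ᵢ−x̄)² = 842.447; SSW = ΣΣ(x−x̄ᵢ)² = 390.857
MSB = 842.447/2 = 421.2236; MSW = 390.857/20 = 19.5429
F = MSB/MSW = 21.5538
df = (2, 20)

test statistic = 21.554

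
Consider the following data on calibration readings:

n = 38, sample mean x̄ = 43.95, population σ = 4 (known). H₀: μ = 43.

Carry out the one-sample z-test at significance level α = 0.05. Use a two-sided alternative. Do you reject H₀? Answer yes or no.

reject H₀: no

SE = σ/√n = 4/√38 = 0.6489
z = (x̄−μ₀)/SE = (43.95−43)/0.6489 = 1.4640
p-value (two-sided) = 0.14318
At α=0.05: p ≥ α → fail to reject H₀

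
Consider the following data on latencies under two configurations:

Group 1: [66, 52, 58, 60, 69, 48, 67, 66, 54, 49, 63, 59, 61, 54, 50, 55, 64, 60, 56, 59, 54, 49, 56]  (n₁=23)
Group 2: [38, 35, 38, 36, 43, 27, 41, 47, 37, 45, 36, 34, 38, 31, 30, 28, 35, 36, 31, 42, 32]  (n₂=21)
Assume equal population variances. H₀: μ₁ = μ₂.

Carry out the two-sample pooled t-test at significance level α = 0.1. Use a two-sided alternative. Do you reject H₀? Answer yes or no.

reject H₀: yes

x̄₁=57.783, s₁=6.164, n₁=23
x̄₂=36.190, s₂=5.372, n₂=21
s_p² = [22·6.164² + 20·5.372²]/42 = 33.6465
SE = √(s_p²·(1/23+1/21)) = 1.7507
t = (57.783−36.190)/1.7507 = 12.3331
df = 42
p-value (two-sided) = 0.00000
At α=0.1: p < α → reject H₀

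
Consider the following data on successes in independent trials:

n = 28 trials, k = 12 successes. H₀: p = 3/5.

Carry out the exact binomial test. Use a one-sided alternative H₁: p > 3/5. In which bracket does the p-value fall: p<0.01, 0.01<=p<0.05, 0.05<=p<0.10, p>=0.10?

p-value bracket: p>=0.10

Exact binomial: n=28, k=12, p₀=3/5=0.6000
P(X≥12) from Σ C(n,i)·p₀^i·(1−p₀)^(n−i)
p-value (one-sided, H₁ greater) = 0.97849
→ bracket: p>=0.10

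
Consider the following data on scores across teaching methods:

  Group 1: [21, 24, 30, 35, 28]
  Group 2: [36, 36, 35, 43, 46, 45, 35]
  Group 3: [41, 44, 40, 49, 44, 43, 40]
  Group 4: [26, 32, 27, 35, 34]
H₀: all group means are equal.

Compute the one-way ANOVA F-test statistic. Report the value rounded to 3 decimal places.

Group means [27.60, 39.43, 43.00, 30.80], grand mean 36.208
SSB = Σnᵢ(x̄ᵢ−x̄)² = 912.244; SSW = ΣΣ(x−x̄ᵢ)² = 393.714
MSB = 912.244/3 = 304.0813; MSW = 393.714/20 = 19.6857
F = MSB/MSW = 15.4468
df = (3, 20)

test statistic = 15.447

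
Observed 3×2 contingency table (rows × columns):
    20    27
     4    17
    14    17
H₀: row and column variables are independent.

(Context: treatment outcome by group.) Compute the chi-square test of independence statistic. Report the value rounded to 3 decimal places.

Row totals [47, 21, 31], col totals [38, 61], n=99
χ² = (20−18.04)²/18.04 + (27−28.96)²/28.96 + (4−8.06)²/8.06 + (17−12.94)²/12.94 + (14−11.90)²/11.90 + (17−19.10)²/19.10 = 4.2674
df = 2

test statistic = 4.267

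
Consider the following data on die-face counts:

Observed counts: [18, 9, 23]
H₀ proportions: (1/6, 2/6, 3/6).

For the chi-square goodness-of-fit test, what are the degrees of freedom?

degrees of freedom = 2

df = k − 1 = 3 − 1 = 2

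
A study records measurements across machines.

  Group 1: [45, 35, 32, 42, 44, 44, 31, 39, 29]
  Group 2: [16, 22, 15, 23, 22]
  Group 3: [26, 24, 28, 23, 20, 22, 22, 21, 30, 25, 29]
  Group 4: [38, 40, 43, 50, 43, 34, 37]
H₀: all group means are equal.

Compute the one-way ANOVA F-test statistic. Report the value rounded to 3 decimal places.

test statistic = 31.710

Group means [37.89, 19.60, 24.55, 40.71], grand mean 31.062
SSB = Σnᵢ(x̄ᵢ−x̄)² = 2195.630; SSW = ΣΣ(x−x̄ᵢ)² = 646.245
MSB = 2195.630/3 = 731.8768; MSW = 646.245/28 = 23.0802
F = MSB/MSW = 31.7102
df = (3, 28)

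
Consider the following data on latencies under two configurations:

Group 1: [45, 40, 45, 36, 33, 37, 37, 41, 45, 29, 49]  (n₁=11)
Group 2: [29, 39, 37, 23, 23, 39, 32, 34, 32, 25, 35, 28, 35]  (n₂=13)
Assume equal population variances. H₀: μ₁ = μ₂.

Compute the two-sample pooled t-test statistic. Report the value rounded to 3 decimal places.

x̄₁=39.727, s₁=6.002, n₁=11
x̄₂=31.615, s₂=5.620, n₂=13
s_p² = [10·6.002² + 12·5.620²]/22 = 33.6027
SE = √(s_p²·(1/11+1/13)) = 2.3748
t = (39.727−31.615)/2.3748 = 3.4158
df = 22

test statistic = 3.416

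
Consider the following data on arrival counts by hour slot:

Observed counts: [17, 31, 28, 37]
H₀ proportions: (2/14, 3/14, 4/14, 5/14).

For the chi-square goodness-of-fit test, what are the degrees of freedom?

df = k − 1 = 4 − 1 = 3

degrees of freedom = 3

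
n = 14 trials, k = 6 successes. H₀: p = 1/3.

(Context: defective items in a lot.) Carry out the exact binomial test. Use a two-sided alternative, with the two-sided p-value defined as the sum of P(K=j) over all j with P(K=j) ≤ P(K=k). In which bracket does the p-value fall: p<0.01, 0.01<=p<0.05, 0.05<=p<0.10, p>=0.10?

Exact binomial: n=14, k=6, p₀=1/3=0.3333
P(X=j) = C(n,j)·p₀^j·(1−p₀)^(n−j); p = Σ P(X=j) over j with P(X=j) ≤ P(X=6)
p-value (two-sided) = 0.57139
→ bracket: p>=0.10

p-value bracket: p>=0.10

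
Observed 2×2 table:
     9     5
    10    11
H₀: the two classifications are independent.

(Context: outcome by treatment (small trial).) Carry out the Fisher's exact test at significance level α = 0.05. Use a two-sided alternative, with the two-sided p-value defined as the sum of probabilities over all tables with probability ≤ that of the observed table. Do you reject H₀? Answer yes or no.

Margins: r₁=14, r₂=21, c₁=19, c₂=16, n=35
p_obs = C(14,9)·C(21,10)/C(35,19); sum pmf over tables with pmf ≤ p_obs
p-value (two-sided) = 0.49064
At α=0.05: p ≥ α → fail to reject H₀

reject H₀: no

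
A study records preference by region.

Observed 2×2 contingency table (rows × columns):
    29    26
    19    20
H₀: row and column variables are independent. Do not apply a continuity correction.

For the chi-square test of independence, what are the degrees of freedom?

degrees of freedom = 1

df = (r−1)(c−1) = (2−1)·(2−1) = 1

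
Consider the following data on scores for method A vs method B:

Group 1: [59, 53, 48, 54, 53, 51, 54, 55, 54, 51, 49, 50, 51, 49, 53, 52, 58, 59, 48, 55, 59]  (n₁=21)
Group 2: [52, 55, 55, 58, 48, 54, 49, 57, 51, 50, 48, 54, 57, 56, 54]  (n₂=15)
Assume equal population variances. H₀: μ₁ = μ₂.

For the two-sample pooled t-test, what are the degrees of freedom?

df = n₁ + n₂ − 2 = 21 + 15 − 2 = 34

degrees of freedom = 34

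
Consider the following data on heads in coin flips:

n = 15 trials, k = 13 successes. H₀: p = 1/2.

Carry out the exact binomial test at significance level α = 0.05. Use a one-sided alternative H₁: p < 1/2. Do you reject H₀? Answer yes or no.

reject H₀: no

Exact binomial: n=15, k=13, p₀=1/2=0.5000
P(X≤13) from Σ C(n,i)·p₀^i·(1−p₀)^(n−i)
p-value (one-sided, H₁ less) = 0.99951
At α=0.05: p ≥ α → fail to reject H₀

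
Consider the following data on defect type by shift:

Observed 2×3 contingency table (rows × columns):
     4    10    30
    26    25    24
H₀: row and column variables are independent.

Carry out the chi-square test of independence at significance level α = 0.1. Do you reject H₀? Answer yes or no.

Row totals [44, 75], col totals [30, 35, 54], n=119
χ² = (4−11.09)²/11.09 + (10−12.94)²/12.94 + (30−19.97)²/19.97 + (26−18.91)²/18.91 + (25−22.06)²/22.06 + (24−34.03)²/34.03 = 16.2561
df = 2
p-value (upper-tail) = 0.00030
At α=0.1: p < α → reject H₀

reject H₀: yes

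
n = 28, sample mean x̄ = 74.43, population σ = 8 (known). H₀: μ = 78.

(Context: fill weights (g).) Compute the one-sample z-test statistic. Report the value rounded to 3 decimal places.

test statistic = -2.361

SE = σ/√n = 8/√28 = 1.5119
z = (x̄−μ₀)/SE = (74.43−78)/1.5119 = -2.3613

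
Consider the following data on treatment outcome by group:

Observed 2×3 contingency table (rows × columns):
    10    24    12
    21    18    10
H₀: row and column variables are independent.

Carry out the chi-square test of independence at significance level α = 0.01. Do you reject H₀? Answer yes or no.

Row totals [46, 49], col totals [31, 42, 22], n=95
χ² = (10−15.01)²/15.01 + (24−20.34)²/20.34 + (12−10.65)²/10.65 + (21−15.99)²/15.99 + (18−21.66)²/21.66 + (10−11.35)²/11.35 = 4.8523
df = 2
p-value (upper-tail) = 0.08838
At α=0.01: p ≥ α → fail to reject H₀

reject H₀: no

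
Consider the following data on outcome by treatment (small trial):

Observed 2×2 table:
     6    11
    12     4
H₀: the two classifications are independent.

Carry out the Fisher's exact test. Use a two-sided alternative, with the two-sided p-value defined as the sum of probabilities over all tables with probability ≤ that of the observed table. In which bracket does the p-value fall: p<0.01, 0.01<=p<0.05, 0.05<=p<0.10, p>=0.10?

Margins: r₁=17, r₂=16, c₁=18, c₂=15, n=33
p_obs = C(17,6)·C(16,12)/C(33,18); sum pmf over tables with pmf ≤ p_obs
p-value (two-sided) = 0.03664
→ bracket: 0.01<=p<0.05

p-value bracket: 0.01<=p<0.05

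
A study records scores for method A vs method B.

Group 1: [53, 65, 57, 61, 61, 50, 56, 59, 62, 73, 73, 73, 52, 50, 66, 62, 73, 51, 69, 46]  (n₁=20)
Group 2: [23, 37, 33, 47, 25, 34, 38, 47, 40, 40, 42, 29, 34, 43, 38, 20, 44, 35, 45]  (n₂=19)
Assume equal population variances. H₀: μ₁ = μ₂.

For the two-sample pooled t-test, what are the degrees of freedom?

degrees of freedom = 37

df = n₁ + n₂ − 2 = 20 + 19 − 2 = 37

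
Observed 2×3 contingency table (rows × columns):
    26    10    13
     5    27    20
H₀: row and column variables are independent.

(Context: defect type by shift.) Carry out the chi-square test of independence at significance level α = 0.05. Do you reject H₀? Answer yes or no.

reject H₀: yes

Row totals [49, 52], col totals [31, 37, 33], n=101
χ² = (26−15.04)²/15.04 + (10−17.95)²/17.95 + (13−16.01)²/16.01 + (5−15.96)²/15.96 + (27−19.05)²/19.05 + (20−16.99)²/16.99 = 23.4530
df = 2
p-value (upper-tail) = 0.00001
At α=0.05: p < α → reject H₀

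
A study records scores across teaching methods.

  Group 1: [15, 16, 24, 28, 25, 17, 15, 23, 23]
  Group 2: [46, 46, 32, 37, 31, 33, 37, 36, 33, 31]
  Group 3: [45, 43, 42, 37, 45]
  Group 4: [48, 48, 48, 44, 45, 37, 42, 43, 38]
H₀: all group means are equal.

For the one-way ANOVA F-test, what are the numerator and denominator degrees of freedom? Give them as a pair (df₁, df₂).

degrees of freedom = [3, 29]

k = 4 groups, N = 33 total
df = (k−1, N−k) = (4−1, 33−4) = (3, 29)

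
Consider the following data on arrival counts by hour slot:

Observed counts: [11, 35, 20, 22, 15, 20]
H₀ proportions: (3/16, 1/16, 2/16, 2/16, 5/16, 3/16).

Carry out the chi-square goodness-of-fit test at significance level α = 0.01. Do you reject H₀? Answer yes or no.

reject H₀: yes

n = 123; E_i = n·p_i = [23.06, 7.69, 15.38, 15.38, 38.44, 23.06]
χ² = (11−23.06)²/23.06 + (35−7.69)²/7.69 + (20−15.38)²/15.38 + (22−15.38)²/15.38 + (15−38.44)²/38.44 + (20−23.06)²/23.06 = 122.2900
df = 5
p-value (upper-tail) = 0.00000
At α=0.01: p < α → reject H₀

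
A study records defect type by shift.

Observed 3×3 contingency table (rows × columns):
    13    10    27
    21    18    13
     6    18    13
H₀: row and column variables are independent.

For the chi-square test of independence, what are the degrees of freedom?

degrees of freedom = 4

df = (r−1)(c−1) = (3−1)·(3−1) = 4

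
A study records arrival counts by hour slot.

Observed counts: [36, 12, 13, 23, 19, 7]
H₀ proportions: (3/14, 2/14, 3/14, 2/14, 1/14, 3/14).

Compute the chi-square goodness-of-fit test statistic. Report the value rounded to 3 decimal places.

test statistic = 43.003

n = 110; E_i = n·p_i = [23.57, 15.71, 23.57, 15.71, 7.86, 23.57]
χ² = (36−23.57)²/23.57 + (12−15.71)²/15.71 + (13−23.57)²/23.57 + (23−15.71)²/15.71 + (19−7.86)²/7.86 + (7−23.57)²/23.57 = 43.0030
df = 5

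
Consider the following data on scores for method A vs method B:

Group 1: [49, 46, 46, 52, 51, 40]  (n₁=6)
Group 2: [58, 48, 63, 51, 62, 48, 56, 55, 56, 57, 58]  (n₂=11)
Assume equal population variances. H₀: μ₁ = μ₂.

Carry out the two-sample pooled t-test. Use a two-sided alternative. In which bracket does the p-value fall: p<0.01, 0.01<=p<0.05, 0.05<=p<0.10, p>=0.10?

x̄₁=47.333, s₁=4.367, n₁=6
x̄₂=55.636, s₂=4.965, n₂=11
s_p² = [5·4.367² + 10·4.965²]/15 = 22.7919
SE = √(s_p²·(1/6+1/11)) = 2.4229
t = (47.333−55.636)/2.4229 = -3.4268
df = 15
p-value (two-sided) = 0.00375
→ bracket: p<0.01

p-value bracket: p<0.01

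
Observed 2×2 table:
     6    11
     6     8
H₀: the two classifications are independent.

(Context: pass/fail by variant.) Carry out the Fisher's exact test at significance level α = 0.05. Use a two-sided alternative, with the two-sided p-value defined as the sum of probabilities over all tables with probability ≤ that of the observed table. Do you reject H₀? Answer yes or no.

Margins: r₁=17, r₂=14, c₁=12, c₂=19, n=31
p_obs = C(17,6)·C(14,6)/C(31,12); sum pmf over tables with pmf ≤ p_obs
p-value (two-sided) = 0.72410
At α=0.05: p ≥ α → fail to reject H₀

reject H₀: no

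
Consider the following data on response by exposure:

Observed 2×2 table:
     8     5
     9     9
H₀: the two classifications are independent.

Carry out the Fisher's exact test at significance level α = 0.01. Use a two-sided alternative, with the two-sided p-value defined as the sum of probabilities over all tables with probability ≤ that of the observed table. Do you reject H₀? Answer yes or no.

Margins: r₁=13, r₂=18, c₁=17, c₂=14, n=31
p_obs = C(13,8)·C(18,9)/C(31,17); sum pmf over tables with pmf ≤ p_obs
p-value (two-sided) = 0.71684
At α=0.01: p ≥ α → fail to reject H₀

reject H₀: no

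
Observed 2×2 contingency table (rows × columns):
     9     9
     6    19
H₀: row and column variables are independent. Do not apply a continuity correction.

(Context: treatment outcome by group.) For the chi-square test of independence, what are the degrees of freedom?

df = (r−1)(c−1) = (2−1)·(2−1) = 1

degrees of freedom = 1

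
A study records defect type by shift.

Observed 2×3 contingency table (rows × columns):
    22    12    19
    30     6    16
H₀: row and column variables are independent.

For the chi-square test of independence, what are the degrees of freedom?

degrees of freedom = 2

df = (r−1)(c−1) = (2−1)·(3−1) = 2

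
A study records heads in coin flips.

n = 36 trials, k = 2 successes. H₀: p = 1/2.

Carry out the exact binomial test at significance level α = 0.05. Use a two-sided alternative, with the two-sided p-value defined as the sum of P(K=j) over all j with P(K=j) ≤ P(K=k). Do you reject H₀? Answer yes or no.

reject H₀: yes

Exact binomial: n=36, k=2, p₀=1/2=0.5000
P(X=j) = C(n,j)·p₀^j·(1−p₀)^(n−j); p = Σ P(X=j) over j with P(X=j) ≤ P(X=2)
p-value (two-sided) = 0.00000
At α=0.05: p < α → reject H₀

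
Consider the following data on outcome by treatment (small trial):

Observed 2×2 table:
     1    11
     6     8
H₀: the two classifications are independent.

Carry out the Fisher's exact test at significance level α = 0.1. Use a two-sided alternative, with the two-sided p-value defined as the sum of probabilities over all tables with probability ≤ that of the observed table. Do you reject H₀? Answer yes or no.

reject H₀: yes

Margins: r₁=12, r₂=14, c₁=7, c₂=19, n=26
p_obs = C(12,1)·C(14,6)/C(26,7); sum pmf over tables with pmf ≤ p_obs
p-value (two-sided) = 0.08087
At α=0.1: p < α → reject H₀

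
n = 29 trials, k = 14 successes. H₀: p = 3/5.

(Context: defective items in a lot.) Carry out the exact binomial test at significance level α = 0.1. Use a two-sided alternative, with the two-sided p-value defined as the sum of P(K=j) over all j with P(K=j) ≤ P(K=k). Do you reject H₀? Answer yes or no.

Exact binomial: n=29, k=14, p₀=3/5=0.6000
P(X=j) = C(n,j)·p₀^j·(1−p₀)^(n−j); p = Σ P(X=j) over j with P(X=j) ≤ P(X=14)
p-value (two-sided) = 0.25491
At α=0.1: p ≥ α → fail to reject H₀

reject H₀: no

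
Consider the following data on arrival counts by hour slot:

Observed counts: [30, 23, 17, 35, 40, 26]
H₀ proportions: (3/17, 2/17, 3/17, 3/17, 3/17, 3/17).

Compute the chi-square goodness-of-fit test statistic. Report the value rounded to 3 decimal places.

n = 171; E_i = n·p_i = [30.18, 20.12, 30.18, 30.18, 30.18, 30.18]
χ² = (30−30.18)²/30.18 + (23−20.12)²/20.12 + (17−30.18)²/30.18 + (35−30.18)²/30.18 + (40−30.18)²/30.18 + (26−30.18)²/30.18 = 10.7144
df = 5

test statistic = 10.714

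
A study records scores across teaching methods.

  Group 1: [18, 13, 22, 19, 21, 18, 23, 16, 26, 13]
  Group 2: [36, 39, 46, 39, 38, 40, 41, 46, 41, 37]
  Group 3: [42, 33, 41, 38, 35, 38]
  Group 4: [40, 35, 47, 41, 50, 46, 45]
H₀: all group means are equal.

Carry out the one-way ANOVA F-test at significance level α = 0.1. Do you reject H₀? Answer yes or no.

Group means [18.90, 40.30, 37.83, 43.43], grand mean 34.030
SSB = Σnᵢ(x̄ᵢ−x̄)² = 3387.422; SSW = ΣΣ(x−x̄ᵢ)² = 477.548
MSB = 3387.422/3 = 1129.1407; MSW = 477.548/29 = 16.4672
F = MSB/MSW = 68.5692
df = (3, 29)
p-value (upper-tail) = 0.00000
At α=0.1: p < α → reject H₀

reject H₀: yes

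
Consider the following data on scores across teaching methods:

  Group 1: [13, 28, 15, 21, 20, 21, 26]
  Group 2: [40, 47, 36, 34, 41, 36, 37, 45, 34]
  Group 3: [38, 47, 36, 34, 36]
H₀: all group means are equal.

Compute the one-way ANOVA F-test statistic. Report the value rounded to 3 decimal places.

Group means [20.57, 38.89, 38.20], grand mean 32.619
SSB = Σnᵢ(x̄ᵢ−x̄)² = 1525.549; SSW = ΣΣ(x−x̄ᵢ)² = 455.403
MSB = 1525.549/2 = 762.7746; MSW = 455.403/18 = 25.3002
F = MSB/MSW = 30.1490
df = (2, 18)

test statistic = 30.149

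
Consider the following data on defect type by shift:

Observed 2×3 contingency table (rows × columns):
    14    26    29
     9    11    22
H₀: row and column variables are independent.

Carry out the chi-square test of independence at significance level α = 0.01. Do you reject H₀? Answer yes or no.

reject H₀: no

Row totals [69, 42], col totals [23, 37, 51], n=111
χ² = (14−14.30)²/14.30 + (26−23.00)²/23.00 + (29−31.70)²/31.70 + (9−8.70)²/8.70 + (11−14.00)²/14.00 + (22−19.30)²/19.30 = 1.6594
df = 2
p-value (upper-tail) = 0.43617
At α=0.01: p ≥ α → fail to reject H₀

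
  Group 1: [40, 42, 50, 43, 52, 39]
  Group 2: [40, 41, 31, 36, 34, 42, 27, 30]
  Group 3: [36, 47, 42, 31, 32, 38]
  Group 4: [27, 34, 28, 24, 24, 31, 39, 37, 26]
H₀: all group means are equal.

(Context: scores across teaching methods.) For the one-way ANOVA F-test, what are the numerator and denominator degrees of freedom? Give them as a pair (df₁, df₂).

degrees of freedom = [3, 25]

k = 4 groups, N = 29 total
df = (k−1, N−k) = (4−1, 29−4) = (3, 25)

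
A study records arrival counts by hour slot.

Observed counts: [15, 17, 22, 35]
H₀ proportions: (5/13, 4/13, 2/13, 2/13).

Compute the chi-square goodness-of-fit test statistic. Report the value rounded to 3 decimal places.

test statistic = 52.941

n = 89; E_i = n·p_i = [34.23, 27.38, 13.69, 13.69]
χ² = (15−34.23)²/34.23 + (17−27.38)²/27.38 + (22−13.69)²/13.69 + (35−13.69)²/13.69 = 52.9410
df = 3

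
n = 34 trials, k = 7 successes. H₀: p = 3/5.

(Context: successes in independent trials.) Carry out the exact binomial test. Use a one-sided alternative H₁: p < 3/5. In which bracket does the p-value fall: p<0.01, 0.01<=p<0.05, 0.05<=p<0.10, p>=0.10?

p-value bracket: p<0.01

Exact binomial: n=34, k=7, p₀=3/5=0.6000
P(X≤7) from Σ C(n,i)·p₀^i·(1−p₀)^(n−i)
p-value (one-sided, H₁ less) = 0.00000
→ bracket: p<0.01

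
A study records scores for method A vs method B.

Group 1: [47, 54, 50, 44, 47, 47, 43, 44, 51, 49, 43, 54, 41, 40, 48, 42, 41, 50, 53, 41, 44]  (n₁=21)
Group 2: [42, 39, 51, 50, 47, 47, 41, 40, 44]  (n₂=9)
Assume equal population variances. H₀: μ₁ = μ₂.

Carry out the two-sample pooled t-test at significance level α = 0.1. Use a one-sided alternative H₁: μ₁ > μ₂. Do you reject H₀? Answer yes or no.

reject H₀: no

x̄₁=46.333, s₁=4.498, n₁=21
x̄₂=44.556, s₂=4.391, n₂=9
s_p² = [20·4.498² + 8·4.391²]/28 = 19.9603
SE = √(s_p²·(1/21+1/9)) = 1.7800
t = (46.333−44.556)/1.7800 = 0.9988
df = 28
p-value (one-sided, H₁ greater) = 0.16323
At α=0.1: p ≥ α → fail to reject H₀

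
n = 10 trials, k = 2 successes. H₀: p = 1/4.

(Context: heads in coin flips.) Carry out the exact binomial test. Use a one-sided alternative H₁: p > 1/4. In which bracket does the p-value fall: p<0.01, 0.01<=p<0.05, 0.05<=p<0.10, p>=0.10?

p-value bracket: p>=0.10

Exact binomial: n=10, k=2, p₀=1/4=0.2500
P(X≥2) from Σ C(n,i)·p₀^i·(1−p₀)^(n−i)
p-value (one-sided, H₁ greater) = 0.75597
→ bracket: p>=0.10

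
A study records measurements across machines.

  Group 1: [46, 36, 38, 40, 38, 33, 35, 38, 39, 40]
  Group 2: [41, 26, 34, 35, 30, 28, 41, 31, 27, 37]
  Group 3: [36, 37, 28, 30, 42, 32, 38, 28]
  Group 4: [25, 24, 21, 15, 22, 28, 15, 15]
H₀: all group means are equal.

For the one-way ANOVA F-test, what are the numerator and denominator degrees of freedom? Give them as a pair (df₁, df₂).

k = 4 groups, N = 36 total
df = (k−1, N−k) = (4−1, 36−4) = (3, 32)

degrees of freedom = [3, 32]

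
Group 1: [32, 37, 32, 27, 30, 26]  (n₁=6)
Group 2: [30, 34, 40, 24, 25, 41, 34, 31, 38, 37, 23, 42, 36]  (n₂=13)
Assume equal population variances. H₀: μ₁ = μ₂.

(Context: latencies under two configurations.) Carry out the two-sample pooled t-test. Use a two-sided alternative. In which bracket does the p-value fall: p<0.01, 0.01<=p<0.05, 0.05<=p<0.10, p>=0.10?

p-value bracket: p>=0.10

x̄₁=30.667, s₁=3.983, n₁=6
x̄₂=33.462, s₂=6.463, n₂=13
s_p² = [5·3.983² + 12·6.463²]/17 = 34.1508
SE = √(s_p²·(1/6+1/13)) = 2.8842
t = (30.667−33.462)/2.8842 = -0.9690
df = 17
p-value (two-sided) = 0.34612
→ bracket: p>=0.10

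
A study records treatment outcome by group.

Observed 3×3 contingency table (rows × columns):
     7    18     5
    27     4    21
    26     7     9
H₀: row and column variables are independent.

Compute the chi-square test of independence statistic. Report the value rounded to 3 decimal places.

test statistic = 33.927

Row totals [30, 52, 42], col totals [60, 29, 35], n=124
χ² = (7−14.52)²/14.52 + (18−7.02)²/7.02 + (5−8.47)²/8.47 + (27−25.16)²/25.16 + (4−12.16)²/12.16 + (21−14.68)²/14.68 + (26−20.32)²/20.32 + (7−9.82)²/9.82 + (9−11.85)²/11.85 = 33.9268
df = 4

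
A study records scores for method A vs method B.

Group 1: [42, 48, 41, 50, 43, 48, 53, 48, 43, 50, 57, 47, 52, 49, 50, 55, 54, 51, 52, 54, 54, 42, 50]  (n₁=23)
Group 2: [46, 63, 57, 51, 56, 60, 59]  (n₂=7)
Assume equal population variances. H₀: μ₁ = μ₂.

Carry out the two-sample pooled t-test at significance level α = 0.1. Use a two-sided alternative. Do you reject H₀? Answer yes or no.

x̄₁=49.261, s₁=4.555, n₁=23
x̄₂=56.000, s₂=5.774, n₂=7
s_p² = [22·4.555² + 6·5.774²]/28 = 23.4441
SE = √(s_p²·(1/23+1/7)) = 2.0901
t = (49.261−56.000)/2.0901 = -3.2243
df = 28
p-value (two-sided) = 0.00320
At α=0.1: p < α → reject H₀

reject H₀: yes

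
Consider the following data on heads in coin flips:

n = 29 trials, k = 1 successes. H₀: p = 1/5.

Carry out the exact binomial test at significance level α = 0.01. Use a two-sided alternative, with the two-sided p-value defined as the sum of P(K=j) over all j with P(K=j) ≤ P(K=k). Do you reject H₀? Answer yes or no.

reject H₀: no

Exact binomial: n=29, k=1, p₀=1/5=0.2000
P(X=j) = C(n,j)·p₀^j·(1−p₀)^(n−j); p = Σ P(X=j) over j with P(X=j) ≤ P(X=1)
p-value (two-sided) = 0.01971
At α=0.01: p ≥ α → fail to reject H₀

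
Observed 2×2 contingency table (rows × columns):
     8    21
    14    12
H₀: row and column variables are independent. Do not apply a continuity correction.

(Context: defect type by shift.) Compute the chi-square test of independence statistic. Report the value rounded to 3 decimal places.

test statistic = 3.939

Row totals [29, 26], col totals [22, 33], n=55
χ² = (8−11.60)²/11.60 + (21−17.40)²/17.40 + (14−10.40)²/10.40 + (12−15.60)²/15.60 = 3.9390
df = 1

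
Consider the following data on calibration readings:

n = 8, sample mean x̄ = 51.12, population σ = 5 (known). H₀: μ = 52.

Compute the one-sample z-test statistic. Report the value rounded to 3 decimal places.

test statistic = -0.498

SE = σ/√n = 5/√8 = 1.7678
z = (x̄−μ₀)/SE = (51.12−52)/1.7678 = -0.4978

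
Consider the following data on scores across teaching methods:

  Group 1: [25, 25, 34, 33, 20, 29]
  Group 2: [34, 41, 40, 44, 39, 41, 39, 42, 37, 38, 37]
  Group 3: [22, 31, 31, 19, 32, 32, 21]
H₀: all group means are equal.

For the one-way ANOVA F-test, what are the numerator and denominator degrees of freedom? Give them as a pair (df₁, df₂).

degrees of freedom = [2, 21]

k = 3 groups, N = 24 total
df = (k−1, N−k) = (3−1, 24−3) = (2, 21)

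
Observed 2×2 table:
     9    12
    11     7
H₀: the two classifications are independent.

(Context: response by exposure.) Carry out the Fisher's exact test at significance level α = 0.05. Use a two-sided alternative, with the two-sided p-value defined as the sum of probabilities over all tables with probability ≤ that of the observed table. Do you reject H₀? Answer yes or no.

Margins: r₁=21, r₂=18, c₁=20, c₂=19, n=39
p_obs = C(21,9)·C(18,11)/C(39,20); sum pmf over tables with pmf ≤ p_obs
p-value (two-sided) = 0.34064
At α=0.05: p ≥ α → fail to reject H₀

reject H₀: no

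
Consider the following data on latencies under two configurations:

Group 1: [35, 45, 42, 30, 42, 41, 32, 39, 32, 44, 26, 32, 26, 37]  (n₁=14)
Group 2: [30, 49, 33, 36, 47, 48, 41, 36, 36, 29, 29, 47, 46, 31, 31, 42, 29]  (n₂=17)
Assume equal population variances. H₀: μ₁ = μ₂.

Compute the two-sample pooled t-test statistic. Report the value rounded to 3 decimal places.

x̄₁=35.929, s₁=6.427, n₁=14
x̄₂=37.647, s₂=7.549, n₂=17
s_p² = [13·6.427² + 16·7.549²]/29 = 49.9590
SE = √(s_p²·(1/14+1/17)) = 2.5509
t = (35.929−37.647)/2.5509 = -0.6737
df = 29

test statistic = -0.674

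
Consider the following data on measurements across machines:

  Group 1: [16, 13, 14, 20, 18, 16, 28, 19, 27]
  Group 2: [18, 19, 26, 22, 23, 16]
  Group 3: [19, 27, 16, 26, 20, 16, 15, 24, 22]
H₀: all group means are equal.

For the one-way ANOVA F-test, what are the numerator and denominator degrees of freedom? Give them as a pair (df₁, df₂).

degrees of freedom = [2, 21]

k = 3 groups, N = 24 total
df = (k−1, N−k) = (3−1, 24−3) = (2, 21)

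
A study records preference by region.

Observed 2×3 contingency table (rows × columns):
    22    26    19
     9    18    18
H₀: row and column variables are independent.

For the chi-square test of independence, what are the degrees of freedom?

df = (r−1)(c−1) = (2−1)·(3−1) = 2

degrees of freedom = 2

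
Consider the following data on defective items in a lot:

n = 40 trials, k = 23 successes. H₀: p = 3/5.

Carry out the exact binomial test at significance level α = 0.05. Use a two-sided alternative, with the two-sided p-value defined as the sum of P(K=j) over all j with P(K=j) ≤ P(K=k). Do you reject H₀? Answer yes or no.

reject H₀: no

Exact binomial: n=40, k=23, p₀=3/5=0.6000
P(X=j) = C(n,j)·p₀^j·(1−p₀)^(n−j); p = Σ P(X=j) over j with P(X=j) ≤ P(X=23)
p-value (two-sided) = 0.74929
At α=0.05: p ≥ α → fail to reject H₀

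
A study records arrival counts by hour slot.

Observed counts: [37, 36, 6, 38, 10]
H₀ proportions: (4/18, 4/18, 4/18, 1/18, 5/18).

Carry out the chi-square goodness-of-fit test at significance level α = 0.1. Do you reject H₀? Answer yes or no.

n = 127; E_i = n·p_i = [28.22, 28.22, 28.22, 7.06, 35.28]
χ² = (37−28.22)²/28.22 + (36−28.22)²/28.22 + (6−28.22)²/28.22 + (38−7.06)²/7.06 + (10−35.28)²/35.28 = 176.2008
df = 4
p-value (upper-tail) = 0.00000
At α=0.1: p < α → reject H₀

reject H₀: yes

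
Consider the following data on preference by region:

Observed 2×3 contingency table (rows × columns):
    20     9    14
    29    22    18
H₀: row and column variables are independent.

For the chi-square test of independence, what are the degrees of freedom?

df = (r−1)(c−1) = (2−1)·(3−1) = 2

degrees of freedom = 2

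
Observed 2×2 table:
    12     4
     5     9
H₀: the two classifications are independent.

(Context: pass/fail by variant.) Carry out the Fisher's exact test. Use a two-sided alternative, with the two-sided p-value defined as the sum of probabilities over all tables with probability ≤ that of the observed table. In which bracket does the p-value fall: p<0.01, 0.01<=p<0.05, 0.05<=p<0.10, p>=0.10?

Margins: r₁=16, r₂=14, c₁=17, c₂=13, n=30
p_obs = C(16,12)·C(14,5)/C(30,17); sum pmf over tables with pmf ≤ p_obs
p-value (two-sided) = 0.06336
→ bracket: 0.05<=p<0.10

p-value bracket: 0.05<=p<0.10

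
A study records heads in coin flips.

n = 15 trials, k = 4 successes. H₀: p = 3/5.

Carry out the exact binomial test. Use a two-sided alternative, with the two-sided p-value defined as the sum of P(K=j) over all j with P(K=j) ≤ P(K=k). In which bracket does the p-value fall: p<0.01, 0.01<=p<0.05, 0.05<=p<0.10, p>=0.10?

Exact binomial: n=15, k=4, p₀=3/5=0.6000
P(X=j) = C(n,j)·p₀^j·(1−p₀)^(n−j); p = Σ P(X=j) over j with P(X=j) ≤ P(X=4)
p-value (two-sided) = 0.01452
→ bracket: 0.01<=p<0.05

p-value bracket: 0.01<=p<0.05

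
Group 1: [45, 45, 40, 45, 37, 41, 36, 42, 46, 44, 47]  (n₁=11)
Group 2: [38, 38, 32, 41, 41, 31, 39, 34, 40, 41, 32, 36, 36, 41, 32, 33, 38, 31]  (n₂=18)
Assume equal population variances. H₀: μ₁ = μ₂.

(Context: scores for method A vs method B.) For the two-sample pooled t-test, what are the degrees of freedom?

df = n₁ + n₂ − 2 = 11 + 18 − 2 = 27

degrees of freedom = 27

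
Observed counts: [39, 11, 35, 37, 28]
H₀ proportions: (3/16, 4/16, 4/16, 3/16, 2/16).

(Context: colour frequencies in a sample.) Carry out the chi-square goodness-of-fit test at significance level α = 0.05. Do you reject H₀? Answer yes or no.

reject H₀: yes

n = 150; E_i = n·p_i = [28.12, 37.50, 37.50, 28.12, 18.75]
χ² = (39−28.12)²/28.12 + (11−37.50)²/37.50 + (35−37.50)²/37.50 + (37−28.12)²/28.12 + (28−18.75)²/18.75 = 30.4622
df = 4
p-value (upper-tail) = 0.00000
At α=0.05: p < α → reject H₀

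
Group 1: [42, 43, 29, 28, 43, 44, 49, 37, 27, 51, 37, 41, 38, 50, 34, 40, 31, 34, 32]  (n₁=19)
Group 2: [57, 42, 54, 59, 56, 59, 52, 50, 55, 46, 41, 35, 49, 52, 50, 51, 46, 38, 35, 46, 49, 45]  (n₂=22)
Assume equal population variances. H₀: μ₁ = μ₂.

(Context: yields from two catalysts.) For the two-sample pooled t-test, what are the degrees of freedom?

df = n₁ + n₂ − 2 = 19 + 22 − 2 = 39

degrees of freedom = 39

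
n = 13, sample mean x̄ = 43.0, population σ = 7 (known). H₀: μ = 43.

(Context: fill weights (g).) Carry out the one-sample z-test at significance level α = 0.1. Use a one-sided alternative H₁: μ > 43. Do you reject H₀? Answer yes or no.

reject H₀: no

SE = σ/√n = 7/√13 = 1.9415
z = (x̄−μ₀)/SE = (43.0−43)/1.9415 = 0.0000
p-value (one-sided, H₁ greater) = 0.50000
At α=0.1: p ≥ α → fail to reject H₀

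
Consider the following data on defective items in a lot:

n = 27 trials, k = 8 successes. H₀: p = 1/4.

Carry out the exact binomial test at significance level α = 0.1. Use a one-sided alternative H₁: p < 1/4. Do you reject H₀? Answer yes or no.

Exact binomial: n=27, k=8, p₀=1/4=0.2500
P(X≤8) from Σ C(n,i)·p₀^i·(1−p₀)^(n−i)
p-value (one-sided, H₁ less) = 0.78595
At α=0.1: p ≥ α → fail to reject H₀

reject H₀: no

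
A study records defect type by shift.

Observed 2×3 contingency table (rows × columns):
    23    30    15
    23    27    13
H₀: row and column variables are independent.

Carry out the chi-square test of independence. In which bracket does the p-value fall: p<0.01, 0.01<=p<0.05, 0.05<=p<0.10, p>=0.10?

Row totals [68, 63], col totals [46, 57, 28], n=131
χ² = (23−23.88)²/23.88 + (30−29.59)²/29.59 + (15−14.53)²/14.53 + (23−22.12)²/22.12 + (27−27.41)²/27.41 + (13−13.47)²/13.47 = 0.1101
df = 2
p-value (upper-tail) = 0.94645
→ bracket: p>=0.10

p-value bracket: p>=0.10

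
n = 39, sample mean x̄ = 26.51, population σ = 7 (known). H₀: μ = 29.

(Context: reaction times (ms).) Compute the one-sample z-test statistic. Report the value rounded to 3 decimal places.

test statistic = -2.221

SE = σ/√n = 7/√39 = 1.1209
z = (x̄−μ₀)/SE = (26.51−29)/1.1209 = -2.2214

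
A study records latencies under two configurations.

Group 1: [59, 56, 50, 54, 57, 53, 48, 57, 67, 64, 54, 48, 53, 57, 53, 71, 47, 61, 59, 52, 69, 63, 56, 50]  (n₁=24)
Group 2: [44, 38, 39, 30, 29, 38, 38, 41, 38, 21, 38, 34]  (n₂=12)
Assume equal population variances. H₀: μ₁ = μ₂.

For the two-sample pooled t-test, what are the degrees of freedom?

df = n₁ + n₂ − 2 = 24 + 12 − 2 = 34

degrees of freedom = 34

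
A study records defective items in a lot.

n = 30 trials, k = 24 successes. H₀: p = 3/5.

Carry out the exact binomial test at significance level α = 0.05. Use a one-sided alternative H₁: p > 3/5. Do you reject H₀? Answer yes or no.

Exact binomial: n=30, k=24, p₀=3/5=0.6000
P(X≥24) from Σ C(n,i)·p₀^i·(1−p₀)^(n−i)
p-value (one-sided, H₁ greater) = 0.01718
At α=0.05: p < α → reject H₀

reject H₀: yes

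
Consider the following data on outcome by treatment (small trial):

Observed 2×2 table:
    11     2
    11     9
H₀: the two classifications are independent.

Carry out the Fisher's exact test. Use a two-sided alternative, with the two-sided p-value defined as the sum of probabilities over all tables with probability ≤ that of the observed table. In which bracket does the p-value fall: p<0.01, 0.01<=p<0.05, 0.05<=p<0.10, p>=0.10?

Margins: r₁=13, r₂=20, c₁=22, c₂=11, n=33
p_obs = C(13,11)·C(20,11)/C(33,22); sum pmf over tables with pmf ≤ p_obs
p-value (two-sided) = 0.13224
→ bracket: p>=0.10

p-value bracket: p>=0.10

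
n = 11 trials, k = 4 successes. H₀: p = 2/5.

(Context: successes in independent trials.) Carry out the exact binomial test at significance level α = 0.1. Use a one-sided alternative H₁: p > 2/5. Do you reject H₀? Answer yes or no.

reject H₀: no

Exact binomial: n=11, k=4, p₀=2/5=0.4000
P(X≥4) from Σ C(n,i)·p₀^i·(1−p₀)^(n−i)
p-value (one-sided, H₁ greater) = 0.70372
At α=0.1: p ≥ α → fail to reject H₀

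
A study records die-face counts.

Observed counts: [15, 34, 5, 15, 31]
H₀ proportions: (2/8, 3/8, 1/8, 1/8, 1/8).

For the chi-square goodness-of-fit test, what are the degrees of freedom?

degrees of freedom = 4

df = k − 1 = 5 − 1 = 4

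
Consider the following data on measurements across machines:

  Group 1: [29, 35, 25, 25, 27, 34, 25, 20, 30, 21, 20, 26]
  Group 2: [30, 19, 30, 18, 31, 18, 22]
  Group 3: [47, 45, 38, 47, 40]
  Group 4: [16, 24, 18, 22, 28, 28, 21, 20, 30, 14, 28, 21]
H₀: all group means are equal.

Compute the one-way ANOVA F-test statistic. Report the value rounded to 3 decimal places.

test statistic = 20.643

Group means [26.42, 24.00, 43.40, 22.50], grand mean 27.000
SSB = Σnᵢ(x̄ᵢ−x̄)² = 1654.883; SSW = ΣΣ(x−x̄ᵢ)² = 855.117
MSB = 1654.883/3 = 551.6278; MSW = 855.117/32 = 26.7224
F = MSB/MSW = 20.6429
df = (3, 32)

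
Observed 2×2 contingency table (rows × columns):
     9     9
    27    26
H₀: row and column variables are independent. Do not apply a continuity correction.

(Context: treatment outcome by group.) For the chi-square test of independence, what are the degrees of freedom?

degrees of freedom = 1

df = (r−1)(c−1) = (2−1)·(2−1) = 1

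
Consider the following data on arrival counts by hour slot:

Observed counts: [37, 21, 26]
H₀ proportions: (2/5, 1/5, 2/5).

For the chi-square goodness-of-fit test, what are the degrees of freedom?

degrees of freedom = 2

df = k − 1 = 3 − 1 = 2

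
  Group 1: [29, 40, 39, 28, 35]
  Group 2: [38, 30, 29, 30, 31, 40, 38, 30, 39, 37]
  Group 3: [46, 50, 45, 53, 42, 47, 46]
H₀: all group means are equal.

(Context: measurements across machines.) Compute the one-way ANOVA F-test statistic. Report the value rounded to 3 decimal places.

Group means [34.20, 34.20, 47.00], grand mean 38.273
SSB = Σnᵢ(x̄ᵢ−x̄)² = 781.964; SSW = ΣΣ(x−x̄ᵢ)² = 382.400
MSB = 781.964/2 = 390.9818; MSW = 382.400/19 = 20.1263
F = MSB/MSW = 19.4264
df = (2, 19)

test statistic = 19.426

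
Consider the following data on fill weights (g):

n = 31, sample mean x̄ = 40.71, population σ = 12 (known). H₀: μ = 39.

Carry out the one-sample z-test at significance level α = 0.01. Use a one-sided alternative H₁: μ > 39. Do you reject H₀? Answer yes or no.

reject H₀: no

SE = σ/√n = 12/√31 = 2.1553
z = (x̄−μ₀)/SE = (40.71−39)/2.1553 = 0.7934
p-value (one-sided, H₁ greater) = 0.21377
At α=0.01: p ≥ α → fail to reject H₀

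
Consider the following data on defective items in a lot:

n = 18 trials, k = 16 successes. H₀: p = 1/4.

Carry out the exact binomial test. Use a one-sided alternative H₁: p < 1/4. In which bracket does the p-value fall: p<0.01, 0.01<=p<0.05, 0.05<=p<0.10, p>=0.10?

Exact binomial: n=18, k=16, p₀=1/4=0.2500
P(X≤16) from Σ C(n,i)·p₀^i·(1−p₀)^(n−i)
p-value (one-sided, H₁ less) = 1.00000
→ bracket: p>=0.10

p-value bracket: p>=0.10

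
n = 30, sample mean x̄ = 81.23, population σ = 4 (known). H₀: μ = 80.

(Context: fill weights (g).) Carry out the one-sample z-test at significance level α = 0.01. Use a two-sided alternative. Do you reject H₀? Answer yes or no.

reject H₀: no

SE = σ/√n = 4/√30 = 0.7303
z = (x̄−μ₀)/SE = (81.23−80)/0.7303 = 1.6842
p-value (two-sided) = 0.09213
At α=0.01: p ≥ α → fail to reject H₀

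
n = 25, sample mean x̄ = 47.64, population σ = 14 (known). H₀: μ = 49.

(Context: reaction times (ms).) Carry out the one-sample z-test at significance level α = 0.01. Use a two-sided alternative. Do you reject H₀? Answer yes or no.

reject H₀: no

SE = σ/√n = 14/√25 = 2.8000
z = (x̄−μ₀)/SE = (47.64−49)/2.8000 = -0.4857
p-value (two-sided) = 0.62717
At α=0.01: p ≥ α → fail to reject H₀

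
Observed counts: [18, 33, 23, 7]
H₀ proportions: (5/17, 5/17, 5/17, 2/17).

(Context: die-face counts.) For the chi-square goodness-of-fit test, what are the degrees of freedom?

degrees of freedom = 3

df = k − 1 = 4 − 1 = 3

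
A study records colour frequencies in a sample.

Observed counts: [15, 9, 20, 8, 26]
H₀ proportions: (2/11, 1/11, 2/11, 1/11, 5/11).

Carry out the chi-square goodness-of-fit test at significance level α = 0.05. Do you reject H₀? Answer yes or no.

reject H₀: no

n = 78; E_i = n·p_i = [14.18, 7.09, 14.18, 7.09, 35.45]
χ² = (15−14.18)²/14.18 + (9−7.09)²/7.09 + (20−14.18)²/14.18 + (8−7.09)²/7.09 + (26−35.45)²/35.45 = 5.5859
df = 4
p-value (upper-tail) = 0.23228
At α=0.05: p ≥ α → fail to reject H₀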